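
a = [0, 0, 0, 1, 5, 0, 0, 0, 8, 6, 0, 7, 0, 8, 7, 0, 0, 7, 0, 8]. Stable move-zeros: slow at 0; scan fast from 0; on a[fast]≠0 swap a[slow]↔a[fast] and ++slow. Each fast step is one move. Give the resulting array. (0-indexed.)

slow=0 fast=0: a[fast]=0, fast++
slow=0 fast=1: a[fast]=0, fast++
slow=0 fast=2: a[fast]=0, fast++
slow=0 fast=3: a[fast]=1≠0 swap→a[0]=1, slow++,fast++
slow=1 fast=4: a[fast]=5≠0 swap→a[1]=5, slow++,fast++
slow=2 fast=5: a[fast]=0, fast++
slow=2 fast=6: a[fast]=0, fast++
slow=2 fast=7: a[fast]=0, fast++
slow=2 fast=8: a[fast]=8≠0 swap→a[2]=8, slow++,fast++
slow=3 fast=9: a[fast]=6≠0 swap→a[3]=6, slow++,fast++
slow=4 fast=10: a[fast]=0, fast++
slow=4 fast=11: a[fast]=7≠0 swap→a[4]=7, slow++,fast++
slow=5 fast=12: a[fast]=0, fast++
slow=5 fast=13: a[fast]=8≠0 swap→a[5]=8, slow++,fast++
slow=6 fast=14: a[fast]=7≠0 swap→a[6]=7, slow++,fast++
slow=7 fast=15: a[fast]=0, fast++
slow=7 fast=16: a[fast]=0, fast++
slow=7 fast=17: a[fast]=7≠0 swap→a[7]=7, slow++,fast++
slow=8 fast=18: a[fast]=0, fast++
slow=8 fast=19: a[fast]=8≠0 swap→a[8]=8, slow++,fast++

[1, 5, 8, 6, 7, 8, 7, 7, 8, 0, 0, 0, 0, 0, 0, 0, 0, 0, 0, 0]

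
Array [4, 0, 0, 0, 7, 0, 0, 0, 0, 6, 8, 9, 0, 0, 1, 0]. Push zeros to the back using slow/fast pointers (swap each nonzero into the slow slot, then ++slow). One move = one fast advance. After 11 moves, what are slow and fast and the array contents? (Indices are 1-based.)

slow=1 fast=1: a[fast]=4≠0 swap→a[1]=4, slow++,fast++
slow=2 fast=2: a[fast]=0, fast++
slow=2 fast=3: a[fast]=0, fast++
slow=2 fast=4: a[fast]=0, fast++
slow=2 fast=5: a[fast]=7≠0 swap→a[2]=7, slow++,fast++
slow=3 fast=6: a[fast]=0, fast++
slow=3 fast=7: a[fast]=0, fast++
slow=3 fast=8: a[fast]=0, fast++
slow=3 fast=9: a[fast]=0, fast++
slow=3 fast=10: a[fast]=6≠0 swap→a[3]=6, slow++,fast++
slow=4 fast=11: a[fast]=8≠0 swap→a[4]=8, slow++,fast++

slow=5, fast=12, a=[4, 7, 6, 8, 0, 0, 0, 0, 0, 0, 0, 9, 0, 0, 1, 0]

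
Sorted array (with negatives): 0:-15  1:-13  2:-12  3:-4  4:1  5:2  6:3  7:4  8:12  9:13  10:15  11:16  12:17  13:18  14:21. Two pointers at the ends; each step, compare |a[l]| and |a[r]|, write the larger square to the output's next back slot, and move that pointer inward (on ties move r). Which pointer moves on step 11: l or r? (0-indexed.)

[0,14] |-15|<=|21| out[14]=441 → r--
[0,13] |-15|<=|18| out[13]=324 → r--
[0,12] |-15|<=|17| out[12]=289 → r--
[0,11] |-15|<=|16| out[11]=256 → r--
[0,10] |-15|<=|15| out[10]=225 → r--
[0,9] |-15|>|13| out[9]=225 → l++
[1,9] |-13|<=|13| out[8]=169 → r--
[1,8] |-13|>|12| out[7]=169 → l++
[2,8] |-12|<=|12| out[6]=144 → r--
[2,7] |-12|>|4| out[5]=144 → l++
[3,7] |-4|<=|4| out[4]=16 → r--

r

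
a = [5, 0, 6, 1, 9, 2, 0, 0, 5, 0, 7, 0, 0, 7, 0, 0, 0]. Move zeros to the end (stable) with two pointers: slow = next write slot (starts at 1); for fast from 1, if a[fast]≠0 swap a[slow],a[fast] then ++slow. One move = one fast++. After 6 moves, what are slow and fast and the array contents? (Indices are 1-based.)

slow=1 fast=1: a[fast]=5≠0 swap→a[1]=5, slow++,fast++
slow=2 fast=2: a[fast]=0, fast++
slow=2 fast=3: a[fast]=6≠0 swap→a[2]=6, slow++,fast++
slow=3 fast=4: a[fast]=1≠0 swap→a[3]=1, slow++,fast++
slow=4 fast=5: a[fast]=9≠0 swap→a[4]=9, slow++,fast++
slow=5 fast=6: a[fast]=2≠0 swap→a[5]=2, slow++,fast++

slow=6, fast=7, a=[5, 6, 1, 9, 2, 0, 0, 0, 5, 0, 7, 0, 0, 7, 0, 0, 0]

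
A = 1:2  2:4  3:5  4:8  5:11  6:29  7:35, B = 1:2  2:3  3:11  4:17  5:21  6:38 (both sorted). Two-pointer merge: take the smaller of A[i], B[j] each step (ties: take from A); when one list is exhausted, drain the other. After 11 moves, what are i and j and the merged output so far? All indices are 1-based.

[i=1,j=1] A[i]=2<=B[j]=2 take 2 → i++
[i=2,j=1] A[i]=4>B[j]=2 take 2 → j++
[i=2,j=2] A[i]=4>B[j]=3 take 3 → j++
[i=2,j=3] A[i]=4<=B[j]=11 take 4 → i++
[i=3,j=3] A[i]=5<=B[j]=11 take 5 → i++
[i=4,j=3] A[i]=8<=B[j]=11 take 8 → i++
[i=5,j=3] A[i]=11<=B[j]=11 take 11 → i++
[i=6,j=3] A[i]=29>B[j]=11 take 11 → j++
[i=6,j=4] A[i]=29>B[j]=17 take 17 → j++
[i=6,j=5] A[i]=29>B[j]=21 take 21 → j++
[i=6,j=6] A[i]=29<=B[j]=38 take 29 → i++

i=7, j=6, merged so far=[2, 2, 3, 4, 5, 8, 11, 11, 17, 21, 29]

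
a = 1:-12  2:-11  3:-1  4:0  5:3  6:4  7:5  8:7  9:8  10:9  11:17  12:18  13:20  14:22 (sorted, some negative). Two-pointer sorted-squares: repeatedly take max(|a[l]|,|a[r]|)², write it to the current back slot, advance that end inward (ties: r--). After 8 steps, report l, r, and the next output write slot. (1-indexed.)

l=3, r=8, next write slot=6

l=1 r=14: |-12|<=|22| out[14]=484, r--
l=1 r=13: |-12|<=|20| out[13]=400, r--
l=1 r=12: |-12|<=|18| out[12]=324, r--
l=1 r=11: |-12|<=|17| out[11]=289, r--
l=1 r=10: |-12|>|9| out[10]=144, l++
l=2 r=10: |-11|>|9| out[9]=121, l++
l=3 r=10: |-1|<=|9| out[8]=81, r--
l=3 r=9: |-1|<=|8| out[7]=64, r--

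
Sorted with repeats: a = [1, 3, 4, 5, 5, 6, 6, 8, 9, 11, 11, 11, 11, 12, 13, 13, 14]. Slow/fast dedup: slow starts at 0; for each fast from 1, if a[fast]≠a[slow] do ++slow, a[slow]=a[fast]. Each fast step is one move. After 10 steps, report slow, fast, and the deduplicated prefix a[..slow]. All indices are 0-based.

slow=7, fast=11, prefix=[1, 3, 4, 5, 6, 8, 9, 11]

slow=0 fast=1: a[fast]=3≠a[slow]=1 write a[1]=3, slow++,fast++
slow=1 fast=2: a[fast]=4≠a[slow]=3 write a[2]=4, slow++,fast++
slow=2 fast=3: a[fast]=5≠a[slow]=4 write a[3]=5, slow++,fast++
slow=3 fast=4: a[fast]=5=a[slow] dup, fast++
slow=3 fast=5: a[fast]=6≠a[slow]=5 write a[4]=6, slow++,fast++
slow=4 fast=6: a[fast]=6=a[slow] dup, fast++
slow=4 fast=7: a[fast]=8≠a[slow]=6 write a[5]=8, slow++,fast++
slow=5 fast=8: a[fast]=9≠a[slow]=8 write a[6]=9, slow++,fast++
slow=6 fast=9: a[fast]=11≠a[slow]=9 write a[7]=11, slow++,fast++
slow=7 fast=10: a[fast]=11=a[slow] dup, fast++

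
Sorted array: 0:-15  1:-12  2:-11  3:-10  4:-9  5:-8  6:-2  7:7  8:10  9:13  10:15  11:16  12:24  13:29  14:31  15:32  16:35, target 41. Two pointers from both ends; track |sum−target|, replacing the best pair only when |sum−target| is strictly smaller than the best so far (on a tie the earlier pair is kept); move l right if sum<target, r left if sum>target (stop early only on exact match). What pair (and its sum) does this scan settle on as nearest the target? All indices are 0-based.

l=0 r=16: -15+35=20 d=21 *, l++
l=1 r=16: -12+35=23 d=18 *, l++
l=2 r=16: -11+35=24 d=17 *, l++
l=3 r=16: -10+35=25 d=16 *, l++
l=4 r=16: -9+35=26 d=15 *, l++
l=5 r=16: -8+35=27 d=14 *, l++
l=6 r=16: -2+35=33 d=8 *, l++
l=7 r=16: 7+35=42 d=1 *, r--
l=7 r=15: 7+32=39 d=2, l++
l=8 r=15: 10+32=42 d=1, r--
l=8 r=14: 10+31=41 d=0 *, stop

pair (10, 31) with sum 41 (|Δ|=0)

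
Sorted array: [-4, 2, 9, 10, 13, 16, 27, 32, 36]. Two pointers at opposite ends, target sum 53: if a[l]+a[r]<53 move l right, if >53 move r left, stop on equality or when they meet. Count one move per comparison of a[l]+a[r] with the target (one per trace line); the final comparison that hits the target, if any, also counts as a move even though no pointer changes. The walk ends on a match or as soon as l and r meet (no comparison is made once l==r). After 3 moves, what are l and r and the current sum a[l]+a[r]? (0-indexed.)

l=0 r=8: -4+36=32 <53, l++
l=1 r=8: 2+36=38 <53, l++
l=2 r=8: 9+36=45 <53, l++

l=3, r=8, sum=46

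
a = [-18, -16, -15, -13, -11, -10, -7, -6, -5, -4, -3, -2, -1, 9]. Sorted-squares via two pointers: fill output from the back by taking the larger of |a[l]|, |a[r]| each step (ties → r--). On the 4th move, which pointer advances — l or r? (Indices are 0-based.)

l

l=0 r=13: |-18|>|9| out[13]=324, l++
l=1 r=13: |-16|>|9| out[12]=256, l++
l=2 r=13: |-15|>|9| out[11]=225, l++
l=3 r=13: |-13|>|9| out[10]=169, l++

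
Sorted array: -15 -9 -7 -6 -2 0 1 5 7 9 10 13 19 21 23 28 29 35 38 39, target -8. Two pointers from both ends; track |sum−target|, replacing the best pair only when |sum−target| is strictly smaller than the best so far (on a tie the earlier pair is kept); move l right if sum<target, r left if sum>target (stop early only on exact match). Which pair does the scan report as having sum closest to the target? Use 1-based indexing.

pair (-15, 7) with sum -8 (|Δ|=0)

[1,20] -15+39=24 d=32 * → r--
[1,19] -15+38=23 d=31 * → r--
[1,18] -15+35=20 d=28 * → r--
[1,17] -15+29=14 d=22 * → r--
[1,16] -15+28=13 d=21 * → r--
[1,15] -15+23=8 d=16 * → r--
[1,14] -15+21=6 d=14 * → r--
[1,13] -15+19=4 d=12 * → r--
[1,12] -15+13=-2 d=6 * → r--
[1,11] -15+10=-5 d=3 * → r--
[1,10] -15+9=-6 d=2 * → r--
[1,9] -15+7=-8 d=0 * → stop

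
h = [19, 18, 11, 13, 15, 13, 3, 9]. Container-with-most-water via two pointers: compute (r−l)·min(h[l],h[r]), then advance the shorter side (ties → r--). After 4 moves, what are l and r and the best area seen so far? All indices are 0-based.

[0,7] min(19,9)*7=63 best=63 * → r--
[0,6] min(19,3)*6=18 best=63 → r--
[0,5] min(19,13)*5=65 best=65 * → r--
[0,4] min(19,15)*4=60 best=65 → r--

l=0, r=3, best area=65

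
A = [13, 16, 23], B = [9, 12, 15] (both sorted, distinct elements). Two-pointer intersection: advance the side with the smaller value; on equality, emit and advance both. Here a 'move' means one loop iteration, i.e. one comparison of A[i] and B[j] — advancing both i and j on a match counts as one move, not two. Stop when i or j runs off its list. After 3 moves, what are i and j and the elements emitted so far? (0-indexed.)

i=1, j=2, emitted=[]

[i=0,j=0] 13>9 → j++
[i=0,j=1] 13>12 → j++
[i=0,j=2] 13<15 → i++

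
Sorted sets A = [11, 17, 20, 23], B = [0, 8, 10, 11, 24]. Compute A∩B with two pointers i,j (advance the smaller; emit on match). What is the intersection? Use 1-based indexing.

intersection = [11]

i=1 j=1: 11>0, j++
i=1 j=2: 11>8, j++
i=1 j=3: 11>10, j++
i=1 j=4: 11==11 emit, i++,j++
i=2 j=5: 17<24, i++
i=3 j=5: 20<24, i++
i=4 j=5: 23<24, i++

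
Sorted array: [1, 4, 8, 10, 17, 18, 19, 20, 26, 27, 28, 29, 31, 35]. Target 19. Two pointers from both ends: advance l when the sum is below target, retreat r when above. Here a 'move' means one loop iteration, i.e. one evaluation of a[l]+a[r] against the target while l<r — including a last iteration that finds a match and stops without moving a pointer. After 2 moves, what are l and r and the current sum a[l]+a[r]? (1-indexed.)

l=1 r=14: 1+35=36 >19, r--
l=1 r=13: 1+31=32 >19, r--

l=1, r=12, sum=30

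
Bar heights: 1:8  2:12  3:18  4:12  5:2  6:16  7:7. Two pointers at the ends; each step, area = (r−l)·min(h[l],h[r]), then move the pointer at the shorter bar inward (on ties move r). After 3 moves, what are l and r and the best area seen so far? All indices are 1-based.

l=1 r=7: min(8,7)*6=42 best=42 *, r--
l=1 r=6: min(8,16)*5=40 best=42, l++
l=2 r=6: min(12,16)*4=48 best=48 *, l++

l=3, r=6, best area=48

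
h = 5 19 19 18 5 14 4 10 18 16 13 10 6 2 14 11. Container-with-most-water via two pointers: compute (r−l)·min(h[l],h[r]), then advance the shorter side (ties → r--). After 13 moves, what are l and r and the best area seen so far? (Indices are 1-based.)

l=2, r=4, best area=182

[1,16] min(5,11)*15=75 best=75 * → l++
[2,16] min(19,11)*14=154 best=154 * → r--
[2,15] min(19,14)*13=182 best=182 * → r--
[2,14] min(19,2)*12=24 best=182 → r--
[2,13] min(19,6)*11=66 best=182 → r--
[2,12] min(19,10)*10=100 best=182 → r--
[2,11] min(19,13)*9=117 best=182 → r--
[2,10] min(19,16)*8=128 best=182 → r--
[2,9] min(19,18)*7=126 best=182 → r--
[2,8] min(19,10)*6=60 best=182 → r--
[2,7] min(19,4)*5=20 best=182 → r--
[2,6] min(19,14)*4=56 best=182 → r--
[2,5] min(19,5)*3=15 best=182 → r--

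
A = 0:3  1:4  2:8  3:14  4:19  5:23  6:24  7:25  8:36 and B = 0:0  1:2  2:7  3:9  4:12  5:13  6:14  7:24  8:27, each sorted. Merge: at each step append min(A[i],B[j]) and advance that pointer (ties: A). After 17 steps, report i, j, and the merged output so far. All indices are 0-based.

i=0 j=0: A[i]=3>B[j]=0 take 0, j++
i=0 j=1: A[i]=3>B[j]=2 take 2, j++
i=0 j=2: A[i]=3<=B[j]=7 take 3, i++
i=1 j=2: A[i]=4<=B[j]=7 take 4, i++
i=2 j=2: A[i]=8>B[j]=7 take 7, j++
i=2 j=3: A[i]=8<=B[j]=9 take 8, i++
i=3 j=3: A[i]=14>B[j]=9 take 9, j++
i=3 j=4: A[i]=14>B[j]=12 take 12, j++
i=3 j=5: A[i]=14>B[j]=13 take 13, j++
i=3 j=6: A[i]=14<=B[j]=14 take 14, i++
i=4 j=6: A[i]=19>B[j]=14 take 14, j++
i=4 j=7: A[i]=19<=B[j]=24 take 19, i++
i=5 j=7: A[i]=23<=B[j]=24 take 23, i++
i=6 j=7: A[i]=24<=B[j]=24 take 24, i++
i=7 j=7: A[i]=25>B[j]=24 take 24, j++
i=7 j=8: A[i]=25<=B[j]=27 take 25, i++
i=8 j=8: A[i]=36>B[j]=27 take 27, j++

i=8, j=9, merged so far=[0, 2, 3, 4, 7, 8, 9, 12, 13, 14, 14, 19, 23, 24, 24, 25, 27]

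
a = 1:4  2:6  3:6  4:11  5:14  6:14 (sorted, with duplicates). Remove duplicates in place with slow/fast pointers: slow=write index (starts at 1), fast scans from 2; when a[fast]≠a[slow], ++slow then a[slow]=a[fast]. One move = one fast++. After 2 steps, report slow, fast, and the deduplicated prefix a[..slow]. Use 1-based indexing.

(s=1,f=2) a[fast]=6≠a[slow]=4 write a[2]=6 → slow++,fast++
(s=2,f=3) a[fast]=6=a[slow] dup → fast++

slow=2, fast=4, prefix=[4, 6]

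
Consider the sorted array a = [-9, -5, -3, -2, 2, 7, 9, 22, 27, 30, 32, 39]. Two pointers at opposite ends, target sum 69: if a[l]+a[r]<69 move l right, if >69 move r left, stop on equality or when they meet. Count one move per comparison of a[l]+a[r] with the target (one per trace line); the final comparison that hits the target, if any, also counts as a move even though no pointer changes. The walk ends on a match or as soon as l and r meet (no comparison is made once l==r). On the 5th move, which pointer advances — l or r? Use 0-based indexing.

l

l=0 r=11: -9+39=30 <69, l++
l=1 r=11: -5+39=34 <69, l++
l=2 r=11: -3+39=36 <69, l++
l=3 r=11: -2+39=37 <69, l++
l=4 r=11: 2+39=41 <69, l++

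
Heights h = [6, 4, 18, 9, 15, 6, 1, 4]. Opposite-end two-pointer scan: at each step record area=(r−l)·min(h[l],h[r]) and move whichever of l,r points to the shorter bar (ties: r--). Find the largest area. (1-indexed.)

l=1 r=8: min(6,4)*7=28 best=28 *, r--
l=1 r=7: min(6,1)*6=6 best=28, r--
l=1 r=6: min(6,6)*5=30 best=30 *, r--
l=1 r=5: min(6,15)*4=24 best=30, l++
l=2 r=5: min(4,15)*3=12 best=30, l++
l=3 r=5: min(18,15)*2=30 best=30, r--
l=3 r=4: min(18,9)*1=9 best=30, r--

max area = 30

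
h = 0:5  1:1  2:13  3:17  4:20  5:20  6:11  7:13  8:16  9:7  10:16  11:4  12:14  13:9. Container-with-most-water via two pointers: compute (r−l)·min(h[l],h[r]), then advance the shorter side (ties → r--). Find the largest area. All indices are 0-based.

max area = 130

l=0 r=13: min(5,9)*13=65 best=65 *, l++
l=1 r=13: min(1,9)*12=12 best=65, l++
l=2 r=13: min(13,9)*11=99 best=99 *, r--
l=2 r=12: min(13,14)*10=130 best=130 *, l++
l=3 r=12: min(17,14)*9=126 best=130, r--
l=3 r=11: min(17,4)*8=32 best=130, r--
l=3 r=10: min(17,16)*7=112 best=130, r--
l=3 r=9: min(17,7)*6=42 best=130, r--
l=3 r=8: min(17,16)*5=80 best=130, r--
l=3 r=7: min(17,13)*4=52 best=130, r--
l=3 r=6: min(17,11)*3=33 best=130, r--
l=3 r=5: min(17,20)*2=34 best=130, l++
l=4 r=5: min(20,20)*1=20 best=130, r--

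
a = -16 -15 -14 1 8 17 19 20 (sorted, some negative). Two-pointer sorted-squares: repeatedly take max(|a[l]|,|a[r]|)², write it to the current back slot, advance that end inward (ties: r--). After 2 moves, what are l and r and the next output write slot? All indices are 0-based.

l=0 r=7: |-16|<=|20| out[7]=400, r--
l=0 r=6: |-16|<=|19| out[6]=361, r--

l=0, r=5, next write slot=5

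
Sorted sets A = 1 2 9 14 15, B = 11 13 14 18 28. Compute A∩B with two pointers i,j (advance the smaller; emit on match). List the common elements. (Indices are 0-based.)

[i=0,j=0] 1<11 → i++
[i=1,j=0] 2<11 → i++
[i=2,j=0] 9<11 → i++
[i=3,j=0] 14>11 → j++
[i=3,j=1] 14>13 → j++
[i=3,j=2] 14==14 emit → i++,j++
[i=4,j=3] 15<18 → i++

intersection = [14]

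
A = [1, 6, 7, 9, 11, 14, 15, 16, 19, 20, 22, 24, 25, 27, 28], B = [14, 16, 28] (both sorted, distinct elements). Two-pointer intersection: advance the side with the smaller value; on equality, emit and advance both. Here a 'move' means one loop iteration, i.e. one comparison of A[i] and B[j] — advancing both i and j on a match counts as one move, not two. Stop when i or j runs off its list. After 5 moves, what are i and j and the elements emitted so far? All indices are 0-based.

i=5, j=0, emitted=[]

[i=0,j=0] 1<14 → i++
[i=1,j=0] 6<14 → i++
[i=2,j=0] 7<14 → i++
[i=3,j=0] 9<14 → i++
[i=4,j=0] 11<14 → i++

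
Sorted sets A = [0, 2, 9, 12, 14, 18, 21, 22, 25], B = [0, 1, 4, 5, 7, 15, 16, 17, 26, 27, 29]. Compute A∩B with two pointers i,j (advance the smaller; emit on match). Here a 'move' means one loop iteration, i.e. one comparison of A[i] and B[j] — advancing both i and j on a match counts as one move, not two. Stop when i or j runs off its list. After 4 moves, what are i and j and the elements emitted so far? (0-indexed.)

[i=0,j=0] 0==0 emit → i++,j++
[i=1,j=1] 2>1 → j++
[i=1,j=2] 2<4 → i++
[i=2,j=2] 9>4 → j++

i=2, j=3, emitted=[0]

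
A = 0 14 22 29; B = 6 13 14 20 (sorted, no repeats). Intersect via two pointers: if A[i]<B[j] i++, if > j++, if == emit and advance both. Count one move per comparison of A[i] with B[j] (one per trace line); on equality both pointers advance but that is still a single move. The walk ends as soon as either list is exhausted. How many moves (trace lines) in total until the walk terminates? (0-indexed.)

[i=0,j=0] 0<6 → i++
[i=1,j=0] 14>6 → j++
[i=1,j=1] 14>13 → j++
[i=1,j=2] 14==14 emit → i++,j++
[i=2,j=3] 22>20 → j++

5 moves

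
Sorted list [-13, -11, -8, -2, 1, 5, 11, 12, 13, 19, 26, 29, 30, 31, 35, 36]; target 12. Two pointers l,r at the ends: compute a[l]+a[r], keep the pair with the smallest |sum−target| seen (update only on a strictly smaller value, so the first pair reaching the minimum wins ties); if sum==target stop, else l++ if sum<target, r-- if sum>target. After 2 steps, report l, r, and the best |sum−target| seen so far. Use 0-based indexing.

[0,15] -13+36=23 d=11 * → r--
[0,14] -13+35=22 d=10 * → r--

l=0, r=13, best |Δ|=10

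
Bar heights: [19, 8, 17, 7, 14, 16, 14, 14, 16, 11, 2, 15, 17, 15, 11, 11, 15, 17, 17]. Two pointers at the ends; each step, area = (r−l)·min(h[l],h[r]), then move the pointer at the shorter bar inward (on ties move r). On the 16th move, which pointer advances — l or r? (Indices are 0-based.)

l=0 r=18: min(19,17)*18=306 best=306 *, r--
l=0 r=17: min(19,17)*17=289 best=306, r--
l=0 r=16: min(19,15)*16=240 best=306, r--
l=0 r=15: min(19,11)*15=165 best=306, r--
l=0 r=14: min(19,11)*14=154 best=306, r--
l=0 r=13: min(19,15)*13=195 best=306, r--
l=0 r=12: min(19,17)*12=204 best=306, r--
l=0 r=11: min(19,15)*11=165 best=306, r--
l=0 r=10: min(19,2)*10=20 best=306, r--
l=0 r=9: min(19,11)*9=99 best=306, r--
l=0 r=8: min(19,16)*8=128 best=306, r--
l=0 r=7: min(19,14)*7=98 best=306, r--
l=0 r=6: min(19,14)*6=84 best=306, r--
l=0 r=5: min(19,16)*5=80 best=306, r--
l=0 r=4: min(19,14)*4=56 best=306, r--
l=0 r=3: min(19,7)*3=21 best=306, r--

r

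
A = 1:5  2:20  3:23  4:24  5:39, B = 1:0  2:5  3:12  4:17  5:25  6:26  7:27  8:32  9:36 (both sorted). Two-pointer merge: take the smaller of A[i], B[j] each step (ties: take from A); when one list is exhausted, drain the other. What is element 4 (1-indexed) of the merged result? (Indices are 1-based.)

i=1 j=1: A[i]=5>B[j]=0 take 0, j++
i=1 j=2: A[i]=5<=B[j]=5 take 5, i++
i=2 j=2: A[i]=20>B[j]=5 take 5, j++
i=2 j=3: A[i]=20>B[j]=12 take 12, j++
i=2 j=4: A[i]=20>B[j]=17 take 17, j++
i=2 j=5: A[i]=20<=B[j]=25 take 20, i++
i=3 j=5: A[i]=23<=B[j]=25 take 23, i++
i=4 j=5: A[i]=24<=B[j]=25 take 24, i++
i=5 j=5: A[i]=39>B[j]=25 take 25, j++
i=5 j=6: A[i]=39>B[j]=26 take 26, j++
i=5 j=7: A[i]=39>B[j]=27 take 27, j++
i=5 j=8: A[i]=39>B[j]=32 take 32, j++
i=5 j=9: A[i]=39>B[j]=36 take 36, j++
i=5 j=10: B done, take A[i]=39, i++

merged[4] = 12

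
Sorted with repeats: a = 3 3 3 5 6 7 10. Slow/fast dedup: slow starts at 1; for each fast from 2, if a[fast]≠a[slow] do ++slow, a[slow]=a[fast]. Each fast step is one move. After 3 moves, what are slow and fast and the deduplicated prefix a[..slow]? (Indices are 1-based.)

(s=1,f=2) a[fast]=3=a[slow] dup → fast++
(s=1,f=3) a[fast]=3=a[slow] dup → fast++
(s=1,f=4) a[fast]=5≠a[slow]=3 write a[2]=5 → slow++,fast++

slow=2, fast=5, prefix=[3, 5]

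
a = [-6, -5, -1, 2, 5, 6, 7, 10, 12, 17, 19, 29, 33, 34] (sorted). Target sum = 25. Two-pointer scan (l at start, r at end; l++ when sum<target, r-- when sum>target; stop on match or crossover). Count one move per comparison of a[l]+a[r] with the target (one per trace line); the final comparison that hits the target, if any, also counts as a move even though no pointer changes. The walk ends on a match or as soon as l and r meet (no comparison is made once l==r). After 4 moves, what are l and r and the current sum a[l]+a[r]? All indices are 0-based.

l=2, r=11, sum=28

l=0 r=13: -6+34=28 >25, r--
l=0 r=12: -6+33=27 >25, r--
l=0 r=11: -6+29=23 <25, l++
l=1 r=11: -5+29=24 <25, l++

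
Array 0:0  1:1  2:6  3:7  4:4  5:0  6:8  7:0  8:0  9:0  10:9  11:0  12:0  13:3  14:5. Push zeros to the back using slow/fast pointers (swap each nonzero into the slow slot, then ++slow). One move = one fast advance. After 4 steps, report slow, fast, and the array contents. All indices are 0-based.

slow=3, fast=4, a=[1, 6, 7, 0, 4, 0, 8, 0, 0, 0, 9, 0, 0, 3, 5]

(s=0,f=0) a[fast]=0 → fast++
(s=0,f=1) a[fast]=1≠0 swap→a[0]=1 → slow++,fast++
(s=1,f=2) a[fast]=6≠0 swap→a[1]=6 → slow++,fast++
(s=2,f=3) a[fast]=7≠0 swap→a[2]=7 → slow++,fast++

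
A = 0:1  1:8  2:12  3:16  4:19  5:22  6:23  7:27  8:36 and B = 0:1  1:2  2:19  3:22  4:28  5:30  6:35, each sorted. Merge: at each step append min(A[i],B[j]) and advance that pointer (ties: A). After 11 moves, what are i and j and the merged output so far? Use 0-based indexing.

i=0 j=0: A[i]=1<=B[j]=1 take 1, i++
i=1 j=0: A[i]=8>B[j]=1 take 1, j++
i=1 j=1: A[i]=8>B[j]=2 take 2, j++
i=1 j=2: A[i]=8<=B[j]=19 take 8, i++
i=2 j=2: A[i]=12<=B[j]=19 take 12, i++
i=3 j=2: A[i]=16<=B[j]=19 take 16, i++
i=4 j=2: A[i]=19<=B[j]=19 take 19, i++
i=5 j=2: A[i]=22>B[j]=19 take 19, j++
i=5 j=3: A[i]=22<=B[j]=22 take 22, i++
i=6 j=3: A[i]=23>B[j]=22 take 22, j++
i=6 j=4: A[i]=23<=B[j]=28 take 23, i++

i=7, j=4, merged so far=[1, 1, 2, 8, 12, 16, 19, 19, 22, 22, 23]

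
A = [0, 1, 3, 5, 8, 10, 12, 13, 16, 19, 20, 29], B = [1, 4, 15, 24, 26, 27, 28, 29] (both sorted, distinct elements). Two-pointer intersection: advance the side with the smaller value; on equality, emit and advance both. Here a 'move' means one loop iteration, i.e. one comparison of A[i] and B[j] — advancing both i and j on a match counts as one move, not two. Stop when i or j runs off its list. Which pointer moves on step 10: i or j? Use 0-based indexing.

j

[i=0,j=0] 0<1 → i++
[i=1,j=0] 1==1 emit → i++,j++
[i=2,j=1] 3<4 → i++
[i=3,j=1] 5>4 → j++
[i=3,j=2] 5<15 → i++
[i=4,j=2] 8<15 → i++
[i=5,j=2] 10<15 → i++
[i=6,j=2] 12<15 → i++
[i=7,j=2] 13<15 → i++
[i=8,j=2] 16>15 → j++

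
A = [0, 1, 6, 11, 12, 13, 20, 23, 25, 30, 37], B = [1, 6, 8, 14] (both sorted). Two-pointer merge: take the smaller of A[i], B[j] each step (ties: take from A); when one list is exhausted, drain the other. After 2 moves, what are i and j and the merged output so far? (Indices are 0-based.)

i=2, j=0, merged so far=[0, 1]

[i=0,j=0] A[i]=0<=B[j]=1 take 0 → i++
[i=1,j=0] A[i]=1<=B[j]=1 take 1 → i++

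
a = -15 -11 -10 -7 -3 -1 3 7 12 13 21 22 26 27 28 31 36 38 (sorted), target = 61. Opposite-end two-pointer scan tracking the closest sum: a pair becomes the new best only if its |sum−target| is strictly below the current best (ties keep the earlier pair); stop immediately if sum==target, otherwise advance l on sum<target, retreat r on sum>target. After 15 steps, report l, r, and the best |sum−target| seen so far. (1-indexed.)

l=14, r=16, best |Δ|=1

l=1 r=18: -15+38=23 d=38 *, l++
l=2 r=18: -11+38=27 d=34 *, l++
l=3 r=18: -10+38=28 d=33 *, l++
l=4 r=18: -7+38=31 d=30 *, l++
l=5 r=18: -3+38=35 d=26 *, l++
l=6 r=18: -1+38=37 d=24 *, l++
l=7 r=18: 3+38=41 d=20 *, l++
l=8 r=18: 7+38=45 d=16 *, l++
l=9 r=18: 12+38=50 d=11 *, l++
l=10 r=18: 13+38=51 d=10 *, l++
l=11 r=18: 21+38=59 d=2 *, l++
l=12 r=18: 22+38=60 d=1 *, l++
l=13 r=18: 26+38=64 d=3, r--
l=13 r=17: 26+36=62 d=1, r--
l=13 r=16: 26+31=57 d=4, l++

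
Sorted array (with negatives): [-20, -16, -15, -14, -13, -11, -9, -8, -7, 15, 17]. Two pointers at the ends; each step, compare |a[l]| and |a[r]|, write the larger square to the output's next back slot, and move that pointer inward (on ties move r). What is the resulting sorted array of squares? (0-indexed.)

[49, 64, 81, 121, 169, 196, 225, 225, 256, 289, 400]

[0,10] |-20|>|17| out[10]=400 → l++
[1,10] |-16|<=|17| out[9]=289 → r--
[1,9] |-16|>|15| out[8]=256 → l++
[2,9] |-15|<=|15| out[7]=225 → r--
[2,8] |-15|>|-7| out[6]=225 → l++
[3,8] |-14|>|-7| out[5]=196 → l++
[4,8] |-13|>|-7| out[4]=169 → l++
[5,8] |-11|>|-7| out[3]=121 → l++
[6,8] |-9|>|-7| out[2]=81 → l++
[7,8] |-8|>|-7| out[1]=64 → l++
[8,8] |-7|<=|-7| out[0]=49 → r--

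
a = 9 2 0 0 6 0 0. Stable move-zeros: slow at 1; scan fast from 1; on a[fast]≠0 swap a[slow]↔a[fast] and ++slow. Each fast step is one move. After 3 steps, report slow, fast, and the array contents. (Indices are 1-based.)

slow=3, fast=4, a=[9, 2, 0, 0, 6, 0, 0]

(s=1,f=1) a[fast]=9≠0 swap→a[1]=9 → slow++,fast++
(s=2,f=2) a[fast]=2≠0 swap→a[2]=2 → slow++,fast++
(s=3,f=3) a[fast]=0 → fast++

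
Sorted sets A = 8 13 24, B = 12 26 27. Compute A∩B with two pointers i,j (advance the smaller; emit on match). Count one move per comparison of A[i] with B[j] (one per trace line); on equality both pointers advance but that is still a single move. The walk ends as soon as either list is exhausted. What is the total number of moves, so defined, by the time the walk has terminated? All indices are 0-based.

4 moves

i=0 j=0: 8<12, i++
i=1 j=0: 13>12, j++
i=1 j=1: 13<26, i++
i=2 j=1: 24<26, i++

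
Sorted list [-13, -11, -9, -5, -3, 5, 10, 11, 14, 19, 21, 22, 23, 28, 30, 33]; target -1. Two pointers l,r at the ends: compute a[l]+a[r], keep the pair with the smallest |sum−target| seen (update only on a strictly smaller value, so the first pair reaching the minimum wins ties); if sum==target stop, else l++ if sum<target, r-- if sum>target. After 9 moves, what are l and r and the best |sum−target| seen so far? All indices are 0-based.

l=1, r=7, best |Δ|=1

[0,15] -13+33=20 d=21 * → r--
[0,14] -13+30=17 d=18 * → r--
[0,13] -13+28=15 d=16 * → r--
[0,12] -13+23=10 d=11 * → r--
[0,11] -13+22=9 d=10 * → r--
[0,10] -13+21=8 d=9 * → r--
[0,9] -13+19=6 d=7 * → r--
[0,8] -13+14=1 d=2 * → r--
[0,7] -13+11=-2 d=1 * → l++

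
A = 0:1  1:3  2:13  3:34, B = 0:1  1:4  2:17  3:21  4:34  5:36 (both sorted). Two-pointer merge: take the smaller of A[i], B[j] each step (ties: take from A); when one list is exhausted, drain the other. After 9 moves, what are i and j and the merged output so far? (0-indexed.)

[i=0,j=0] A[i]=1<=B[j]=1 take 1 → i++
[i=1,j=0] A[i]=3>B[j]=1 take 1 → j++
[i=1,j=1] A[i]=3<=B[j]=4 take 3 → i++
[i=2,j=1] A[i]=13>B[j]=4 take 4 → j++
[i=2,j=2] A[i]=13<=B[j]=17 take 13 → i++
[i=3,j=2] A[i]=34>B[j]=17 take 17 → j++
[i=3,j=3] A[i]=34>B[j]=21 take 21 → j++
[i=3,j=4] A[i]=34<=B[j]=34 take 34 → i++
[i=4,j=4] A done, take B[j]=34 → j++

i=4, j=5, merged so far=[1, 1, 3, 4, 13, 17, 21, 34, 34]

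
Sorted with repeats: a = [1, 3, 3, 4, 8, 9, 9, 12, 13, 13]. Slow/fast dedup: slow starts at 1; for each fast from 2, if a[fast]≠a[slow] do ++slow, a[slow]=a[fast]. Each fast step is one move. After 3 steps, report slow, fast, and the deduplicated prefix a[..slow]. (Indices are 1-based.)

slow=1 fast=2: a[fast]=3≠a[slow]=1 write a[2]=3, slow++,fast++
slow=2 fast=3: a[fast]=3=a[slow] dup, fast++
slow=2 fast=4: a[fast]=4≠a[slow]=3 write a[3]=4, slow++,fast++

slow=3, fast=5, prefix=[1, 3, 4]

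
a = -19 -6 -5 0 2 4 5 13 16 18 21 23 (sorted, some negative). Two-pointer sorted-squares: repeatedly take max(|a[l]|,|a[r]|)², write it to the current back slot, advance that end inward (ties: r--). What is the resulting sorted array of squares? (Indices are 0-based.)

[0, 4, 16, 25, 25, 36, 169, 256, 324, 361, 441, 529]

[0,11] |-19|<=|23| out[11]=529 → r--
[0,10] |-19|<=|21| out[10]=441 → r--
[0,9] |-19|>|18| out[9]=361 → l++
[1,9] |-6|<=|18| out[8]=324 → r--
[1,8] |-6|<=|16| out[7]=256 → r--
[1,7] |-6|<=|13| out[6]=169 → r--
[1,6] |-6|>|5| out[5]=36 → l++
[2,6] |-5|<=|5| out[4]=25 → r--
[2,5] |-5|>|4| out[3]=25 → l++
[3,5] |0|<=|4| out[2]=16 → r--
[3,4] |0|<=|2| out[1]=4 → r--
[3,3] |0|<=|0| out[0]=0 → r--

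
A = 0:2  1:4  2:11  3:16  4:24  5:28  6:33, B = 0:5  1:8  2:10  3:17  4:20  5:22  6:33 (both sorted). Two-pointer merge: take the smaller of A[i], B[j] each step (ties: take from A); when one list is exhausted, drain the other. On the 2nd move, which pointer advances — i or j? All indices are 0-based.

[i=0,j=0] A[i]=2<=B[j]=5 take 2 → i++
[i=1,j=0] A[i]=4<=B[j]=5 take 4 → i++

i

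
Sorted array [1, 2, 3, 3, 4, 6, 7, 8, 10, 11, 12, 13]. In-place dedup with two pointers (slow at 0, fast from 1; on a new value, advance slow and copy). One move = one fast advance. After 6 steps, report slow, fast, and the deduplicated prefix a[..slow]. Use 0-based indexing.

slow=0 fast=1: a[fast]=2≠a[slow]=1 write a[1]=2, slow++,fast++
slow=1 fast=2: a[fast]=3≠a[slow]=2 write a[2]=3, slow++,fast++
slow=2 fast=3: a[fast]=3=a[slow] dup, fast++
slow=2 fast=4: a[fast]=4≠a[slow]=3 write a[3]=4, slow++,fast++
slow=3 fast=5: a[fast]=6≠a[slow]=4 write a[4]=6, slow++,fast++
slow=4 fast=6: a[fast]=7≠a[slow]=6 write a[5]=7, slow++,fast++

slow=5, fast=7, prefix=[1, 2, 3, 4, 6, 7]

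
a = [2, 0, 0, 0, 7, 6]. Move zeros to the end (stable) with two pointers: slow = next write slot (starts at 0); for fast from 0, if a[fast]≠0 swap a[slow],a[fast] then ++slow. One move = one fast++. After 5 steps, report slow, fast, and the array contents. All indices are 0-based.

slow=2, fast=5, a=[2, 7, 0, 0, 0, 6]

slow=0 fast=0: a[fast]=2≠0 swap→a[0]=2, slow++,fast++
slow=1 fast=1: a[fast]=0, fast++
slow=1 fast=2: a[fast]=0, fast++
slow=1 fast=3: a[fast]=0, fast++
slow=1 fast=4: a[fast]=7≠0 swap→a[1]=7, slow++,fast++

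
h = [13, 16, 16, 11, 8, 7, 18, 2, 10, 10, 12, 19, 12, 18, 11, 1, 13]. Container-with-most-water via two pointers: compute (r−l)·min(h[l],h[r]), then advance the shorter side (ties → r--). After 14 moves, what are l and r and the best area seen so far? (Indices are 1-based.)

l=10, r=12, best area=208

[1,17] min(13,13)*16=208 best=208 * → r--
[1,16] min(13,1)*15=15 best=208 → r--
[1,15] min(13,11)*14=154 best=208 → r--
[1,14] min(13,18)*13=169 best=208 → l++
[2,14] min(16,18)*12=192 best=208 → l++
[3,14] min(16,18)*11=176 best=208 → l++
[4,14] min(11,18)*10=110 best=208 → l++
[5,14] min(8,18)*9=72 best=208 → l++
[6,14] min(7,18)*8=56 best=208 → l++
[7,14] min(18,18)*7=126 best=208 → r--
[7,13] min(18,12)*6=72 best=208 → r--
[7,12] min(18,19)*5=90 best=208 → l++
[8,12] min(2,19)*4=8 best=208 → l++
[9,12] min(10,19)*3=30 best=208 → l++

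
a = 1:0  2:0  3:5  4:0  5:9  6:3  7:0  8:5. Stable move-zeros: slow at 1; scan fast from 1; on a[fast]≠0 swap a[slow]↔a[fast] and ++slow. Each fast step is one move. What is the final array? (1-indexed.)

slow=1 fast=1: a[fast]=0, fast++
slow=1 fast=2: a[fast]=0, fast++
slow=1 fast=3: a[fast]=5≠0 swap→a[1]=5, slow++,fast++
slow=2 fast=4: a[fast]=0, fast++
slow=2 fast=5: a[fast]=9≠0 swap→a[2]=9, slow++,fast++
slow=3 fast=6: a[fast]=3≠0 swap→a[3]=3, slow++,fast++
slow=4 fast=7: a[fast]=0, fast++
slow=4 fast=8: a[fast]=5≠0 swap→a[4]=5, slow++,fast++

[5, 9, 3, 5, 0, 0, 0, 0]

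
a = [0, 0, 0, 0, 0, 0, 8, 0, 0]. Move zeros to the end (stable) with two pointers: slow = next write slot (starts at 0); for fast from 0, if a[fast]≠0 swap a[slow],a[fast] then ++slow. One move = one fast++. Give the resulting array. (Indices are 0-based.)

(s=0,f=0) a[fast]=0 → fast++
(s=0,f=1) a[fast]=0 → fast++
(s=0,f=2) a[fast]=0 → fast++
(s=0,f=3) a[fast]=0 → fast++
(s=0,f=4) a[fast]=0 → fast++
(s=0,f=5) a[fast]=0 → fast++
(s=0,f=6) a[fast]=8≠0 swap→a[0]=8 → slow++,fast++
(s=1,f=7) a[fast]=0 → fast++
(s=1,f=8) a[fast]=0 → fast++

[8, 0, 0, 0, 0, 0, 0, 0, 0]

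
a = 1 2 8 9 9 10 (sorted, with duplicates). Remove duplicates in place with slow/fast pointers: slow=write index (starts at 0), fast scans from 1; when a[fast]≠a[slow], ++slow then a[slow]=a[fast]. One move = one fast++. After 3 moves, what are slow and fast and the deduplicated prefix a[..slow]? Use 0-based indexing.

(s=0,f=1) a[fast]=2≠a[slow]=1 write a[1]=2 → slow++,fast++
(s=1,f=2) a[fast]=8≠a[slow]=2 write a[2]=8 → slow++,fast++
(s=2,f=3) a[fast]=9≠a[slow]=8 write a[3]=9 → slow++,fast++

slow=3, fast=4, prefix=[1, 2, 8, 9]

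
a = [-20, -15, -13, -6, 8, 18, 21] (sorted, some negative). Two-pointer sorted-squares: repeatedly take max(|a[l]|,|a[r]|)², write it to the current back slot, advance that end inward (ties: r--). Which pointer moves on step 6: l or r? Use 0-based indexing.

r

[0,6] |-20|<=|21| out[6]=441 → r--
[0,5] |-20|>|18| out[5]=400 → l++
[1,5] |-15|<=|18| out[4]=324 → r--
[1,4] |-15|>|8| out[3]=225 → l++
[2,4] |-13|>|8| out[2]=169 → l++
[3,4] |-6|<=|8| out[1]=64 → r--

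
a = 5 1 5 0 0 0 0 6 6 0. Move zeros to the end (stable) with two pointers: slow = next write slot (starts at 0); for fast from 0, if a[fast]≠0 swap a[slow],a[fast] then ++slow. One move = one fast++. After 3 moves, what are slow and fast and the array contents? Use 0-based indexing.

(s=0,f=0) a[fast]=5≠0 swap→a[0]=5 → slow++,fast++
(s=1,f=1) a[fast]=1≠0 swap→a[1]=1 → slow++,fast++
(s=2,f=2) a[fast]=5≠0 swap→a[2]=5 → slow++,fast++

slow=3, fast=3, a=[5, 1, 5, 0, 0, 0, 0, 6, 6, 0]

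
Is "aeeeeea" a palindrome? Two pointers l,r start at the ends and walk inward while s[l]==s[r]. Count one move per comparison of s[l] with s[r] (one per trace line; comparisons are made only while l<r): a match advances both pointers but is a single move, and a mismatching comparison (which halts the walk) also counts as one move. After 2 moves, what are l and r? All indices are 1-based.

l=1 r=7: 'a'=='a', l++,r--
l=2 r=6: 'e'=='e', l++,r--

l=3, r=5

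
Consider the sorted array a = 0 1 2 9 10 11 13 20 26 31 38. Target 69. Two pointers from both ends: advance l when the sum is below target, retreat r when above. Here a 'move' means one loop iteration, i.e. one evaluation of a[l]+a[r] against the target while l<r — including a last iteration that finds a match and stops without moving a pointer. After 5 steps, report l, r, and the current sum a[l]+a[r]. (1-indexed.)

l=1 r=11: 0+38=38 <69, l++
l=2 r=11: 1+38=39 <69, l++
l=3 r=11: 2+38=40 <69, l++
l=4 r=11: 9+38=47 <69, l++
l=5 r=11: 10+38=48 <69, l++

l=6, r=11, sum=49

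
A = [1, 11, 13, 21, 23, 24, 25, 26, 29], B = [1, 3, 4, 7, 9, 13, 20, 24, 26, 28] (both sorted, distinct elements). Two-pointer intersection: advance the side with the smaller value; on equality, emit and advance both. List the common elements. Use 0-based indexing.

i=0 j=0: 1==1 emit, i++,j++
i=1 j=1: 11>3, j++
i=1 j=2: 11>4, j++
i=1 j=3: 11>7, j++
i=1 j=4: 11>9, j++
i=1 j=5: 11<13, i++
i=2 j=5: 13==13 emit, i++,j++
i=3 j=6: 21>20, j++
i=3 j=7: 21<24, i++
i=4 j=7: 23<24, i++
i=5 j=7: 24==24 emit, i++,j++
i=6 j=8: 25<26, i++
i=7 j=8: 26==26 emit, i++,j++
i=8 j=9: 29>28, j++

intersection = [1, 13, 24, 26]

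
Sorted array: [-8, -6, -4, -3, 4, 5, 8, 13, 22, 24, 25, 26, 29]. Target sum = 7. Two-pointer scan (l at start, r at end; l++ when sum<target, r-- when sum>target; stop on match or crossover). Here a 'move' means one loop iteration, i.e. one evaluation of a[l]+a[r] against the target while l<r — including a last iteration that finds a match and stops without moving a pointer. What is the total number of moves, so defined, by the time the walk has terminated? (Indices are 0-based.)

7 moves

l=0 r=12: -8+29=21 >7, r--
l=0 r=11: -8+26=18 >7, r--
l=0 r=10: -8+25=17 >7, r--
l=0 r=9: -8+24=16 >7, r--
l=0 r=8: -8+22=14 >7, r--
l=0 r=7: -8+13=5 <7, l++
l=1 r=7: -6+13=7, found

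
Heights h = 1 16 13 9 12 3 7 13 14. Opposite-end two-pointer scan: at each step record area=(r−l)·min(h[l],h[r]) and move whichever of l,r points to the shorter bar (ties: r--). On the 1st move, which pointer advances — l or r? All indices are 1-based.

[1,9] min(1,14)*8=8 best=8 * → l++

l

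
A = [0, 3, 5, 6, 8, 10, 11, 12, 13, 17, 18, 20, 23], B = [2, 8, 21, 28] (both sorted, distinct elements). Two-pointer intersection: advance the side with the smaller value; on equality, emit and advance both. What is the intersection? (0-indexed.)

intersection = [8]

[i=0,j=0] 0<2 → i++
[i=1,j=0] 3>2 → j++
[i=1,j=1] 3<8 → i++
[i=2,j=1] 5<8 → i++
[i=3,j=1] 6<8 → i++
[i=4,j=1] 8==8 emit → i++,j++
[i=5,j=2] 10<21 → i++
[i=6,j=2] 11<21 → i++
[i=7,j=2] 12<21 → i++
[i=8,j=2] 13<21 → i++
[i=9,j=2] 17<21 → i++
[i=10,j=2] 18<21 → i++
[i=11,j=2] 20<21 → i++
[i=12,j=2] 23>21 → j++
[i=12,j=3] 23<28 → i++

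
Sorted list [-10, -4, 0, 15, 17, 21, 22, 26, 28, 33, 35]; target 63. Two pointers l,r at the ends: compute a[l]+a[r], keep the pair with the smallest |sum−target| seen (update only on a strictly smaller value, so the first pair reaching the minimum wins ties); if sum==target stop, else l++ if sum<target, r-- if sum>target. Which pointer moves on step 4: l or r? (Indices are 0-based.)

l=0 r=10: -10+35=25 d=38 *, l++
l=1 r=10: -4+35=31 d=32 *, l++
l=2 r=10: 0+35=35 d=28 *, l++
l=3 r=10: 15+35=50 d=13 *, l++

l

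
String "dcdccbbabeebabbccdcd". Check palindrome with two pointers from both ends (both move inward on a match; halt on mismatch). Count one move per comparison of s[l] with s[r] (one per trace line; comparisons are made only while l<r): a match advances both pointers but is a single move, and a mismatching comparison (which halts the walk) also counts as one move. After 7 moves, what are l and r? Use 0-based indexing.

l=0 r=19: 'd'=='d', l++,r--
l=1 r=18: 'c'=='c', l++,r--
l=2 r=17: 'd'=='d', l++,r--
l=3 r=16: 'c'=='c', l++,r--
l=4 r=15: 'c'=='c', l++,r--
l=5 r=14: 'b'=='b', l++,r--
l=6 r=13: 'b'=='b', l++,r--

l=7, r=12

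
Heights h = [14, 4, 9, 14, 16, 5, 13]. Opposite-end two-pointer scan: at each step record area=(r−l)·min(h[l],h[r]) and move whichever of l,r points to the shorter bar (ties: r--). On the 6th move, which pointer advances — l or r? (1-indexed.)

[1,7] min(14,13)*6=78 best=78 * → r--
[1,6] min(14,5)*5=25 best=78 → r--
[1,5] min(14,16)*4=56 best=78 → l++
[2,5] min(4,16)*3=12 best=78 → l++
[3,5] min(9,16)*2=18 best=78 → l++
[4,5] min(14,16)*1=14 best=78 → l++

l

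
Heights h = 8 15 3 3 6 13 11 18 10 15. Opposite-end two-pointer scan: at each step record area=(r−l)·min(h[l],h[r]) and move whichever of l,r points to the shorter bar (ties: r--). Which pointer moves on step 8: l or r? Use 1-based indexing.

l

[1,10] min(8,15)*9=72 best=72 * → l++
[2,10] min(15,15)*8=120 best=120 * → r--
[2,9] min(15,10)*7=70 best=120 → r--
[2,8] min(15,18)*6=90 best=120 → l++
[3,8] min(3,18)*5=15 best=120 → l++
[4,8] min(3,18)*4=12 best=120 → l++
[5,8] min(6,18)*3=18 best=120 → l++
[6,8] min(13,18)*2=26 best=120 → l++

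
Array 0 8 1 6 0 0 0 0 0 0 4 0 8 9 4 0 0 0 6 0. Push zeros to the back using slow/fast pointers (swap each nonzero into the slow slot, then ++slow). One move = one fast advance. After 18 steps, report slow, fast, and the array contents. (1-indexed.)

(s=1,f=1) a[fast]=0 → fast++
(s=1,f=2) a[fast]=8≠0 swap→a[1]=8 → slow++,fast++
(s=2,f=3) a[fast]=1≠0 swap→a[2]=1 → slow++,fast++
(s=3,f=4) a[fast]=6≠0 swap→a[3]=6 → slow++,fast++
(s=4,f=5) a[fast]=0 → fast++
(s=4,f=6) a[fast]=0 → fast++
(s=4,f=7) a[fast]=0 → fast++
(s=4,f=8) a[fast]=0 → fast++
(s=4,f=9) a[fast]=0 → fast++
(s=4,f=10) a[fast]=0 → fast++
(s=4,f=11) a[fast]=4≠0 swap→a[4]=4 → slow++,fast++
(s=5,f=12) a[fast]=0 → fast++
(s=5,f=13) a[fast]=8≠0 swap→a[5]=8 → slow++,fast++
(s=6,f=14) a[fast]=9≠0 swap→a[6]=9 → slow++,fast++
(s=7,f=15) a[fast]=4≠0 swap→a[7]=4 → slow++,fast++
(s=8,f=16) a[fast]=0 → fast++
(s=8,f=17) a[fast]=0 → fast++
(s=8,f=18) a[fast]=0 → fast++

slow=8, fast=19, a=[8, 1, 6, 4, 8, 9, 4, 0, 0, 0, 0, 0, 0, 0, 0, 0, 0, 0, 6, 0]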